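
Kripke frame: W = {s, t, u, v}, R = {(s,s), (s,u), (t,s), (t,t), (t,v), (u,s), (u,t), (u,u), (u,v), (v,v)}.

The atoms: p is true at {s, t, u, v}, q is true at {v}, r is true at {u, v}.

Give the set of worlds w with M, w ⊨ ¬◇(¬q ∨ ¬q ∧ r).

s: ◇(¬q ∨ ¬q ∧ r) is T. ✗
t: ◇(¬q ∨ ¬q ∧ r) is T. ✗
u: ◇(¬q ∨ ¬q ∧ r) is T. ✗
v: ◇(¬q ∨ ¬q ∧ r) is F. ✓

{v}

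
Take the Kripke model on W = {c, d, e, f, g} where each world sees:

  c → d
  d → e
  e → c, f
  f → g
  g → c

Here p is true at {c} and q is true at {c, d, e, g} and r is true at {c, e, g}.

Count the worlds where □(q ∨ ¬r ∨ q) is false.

c: successors {d}; q ∨ ¬r ∨ q there: d:T. ✓
d: successors {e}; q ∨ ¬r ∨ q there: e:T. ✓
e: successors {c, f}; q ∨ ¬r ∨ q there: c:T, f:T. ✓
f: successors {g}; q ∨ ¬r ∨ q there: g:T. ✓
g: successors {c}; q ∨ ¬r ∨ q there: c:T. ✓
Satisfying worlds: {c, d, e, f, g}.
So □(q ∨ ¬r ∨ q) fails at the other 0 worlds.

0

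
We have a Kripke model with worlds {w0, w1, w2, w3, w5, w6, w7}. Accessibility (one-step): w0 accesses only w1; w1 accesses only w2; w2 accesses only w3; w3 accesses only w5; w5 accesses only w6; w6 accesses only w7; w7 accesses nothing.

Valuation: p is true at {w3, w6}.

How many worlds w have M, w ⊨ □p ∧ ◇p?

w0: □p is F, ◇p is F. ✗
w1: □p is F, ◇p is F. ✗
w2: □p is T, ◇p is T. ✓
w3: □p is F, ◇p is F. ✗
w5: □p is T, ◇p is T. ✓
w6: □p is F, ◇p is F. ✗
w7: □p is T, ◇p is F. ✗
Satisfying worlds: {w2, w5}.

2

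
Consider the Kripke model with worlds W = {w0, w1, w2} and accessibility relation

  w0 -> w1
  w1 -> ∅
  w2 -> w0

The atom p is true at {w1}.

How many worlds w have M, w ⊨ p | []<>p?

2

w0: p is F, []<>p is F. ✗
w1: p is T, []<>p is T. ✓
w2: p is F, []<>p is T. ✓
Satisfying worlds: {w1, w2}.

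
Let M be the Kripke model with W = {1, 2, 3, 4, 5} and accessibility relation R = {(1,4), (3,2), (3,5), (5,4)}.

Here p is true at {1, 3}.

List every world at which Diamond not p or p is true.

1: Diamond not p is T, p is T. ✓
2: Diamond not p is F, p is F. ✗
3: Diamond not p is T, p is T. ✓
4: Diamond not p is F, p is F. ✗
5: Diamond not p is T, p is F. ✓

{1, 3, 5}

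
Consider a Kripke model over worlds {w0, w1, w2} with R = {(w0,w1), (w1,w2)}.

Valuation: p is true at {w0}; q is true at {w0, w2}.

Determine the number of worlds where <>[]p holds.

w0: successors {w1}; []p there: w1:F. ✗
w1: successors {w2}; []p there: w2:T. ✓
w2: no successors, so <>[]p fails. ✗
Satisfying worlds: {w1}.

1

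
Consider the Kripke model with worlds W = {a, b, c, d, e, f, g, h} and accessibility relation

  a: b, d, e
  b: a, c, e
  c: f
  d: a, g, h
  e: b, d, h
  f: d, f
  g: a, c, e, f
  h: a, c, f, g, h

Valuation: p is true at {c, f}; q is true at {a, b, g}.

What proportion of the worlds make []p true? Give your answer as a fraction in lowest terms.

a: successors {b, d, e}; p there: b:F, d:F, e:F. ✗
b: successors {a, c, e}; p there: a:F, c:T, e:F. ✗
c: successors {f}; p there: f:T. ✓
d: successors {a, g, h}; p there: a:F, g:F, h:F. ✗
e: successors {b, d, h}; p there: b:F, d:F, h:F. ✗
f: successors {d, f}; p there: d:F, f:T. ✗
g: successors {a, c, e, f}; p there: a:F, c:T, e:F, f:T. ✗
h: successors {a, c, f, g, h}; p there: a:F, c:T, f:T, g:F, h:F. ✗
That's 1 of 8 worlds, so 1/8.

1/8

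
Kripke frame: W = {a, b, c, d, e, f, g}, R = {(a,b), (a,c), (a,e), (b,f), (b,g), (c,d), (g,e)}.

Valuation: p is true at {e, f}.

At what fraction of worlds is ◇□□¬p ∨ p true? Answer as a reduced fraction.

a: ◇□□¬p is T, p is F. ✓
b: ◇□□¬p is T, p is F. ✓
c: ◇□□¬p is T, p is F. ✓
d: ◇□□¬p is F, p is F. ✗
e: ◇□□¬p is F, p is T. ✓
f: ◇□□¬p is F, p is T. ✓
g: ◇□□¬p is T, p is F. ✓
That's 6 of 7 worlds, so 6/7.

6/7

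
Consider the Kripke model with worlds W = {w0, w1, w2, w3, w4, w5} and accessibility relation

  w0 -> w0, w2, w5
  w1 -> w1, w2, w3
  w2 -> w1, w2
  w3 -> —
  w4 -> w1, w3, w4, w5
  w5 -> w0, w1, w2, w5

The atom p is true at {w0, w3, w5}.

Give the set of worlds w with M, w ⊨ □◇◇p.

{w0, w2, w3, w5}

w0: successors {w0, w2, w5}; ◇◇p there: w0:T, w2:T, w5:T. ✓
w1: successors {w1, w2, w3}; ◇◇p there: w1:T, w2:T, w3:F. ✗
w2: successors {w1, w2}; ◇◇p there: w1:T, w2:T. ✓
w3: no successors, so □◇◇p holds vacuously. ✓
w4: successors {w1, w3, w4, w5}; ◇◇p there: w1:T, w3:F, w4:T, w5:T. ✗
w5: successors {w0, w1, w2, w5}; ◇◇p there: w0:T, w1:T, w2:T, w5:T. ✓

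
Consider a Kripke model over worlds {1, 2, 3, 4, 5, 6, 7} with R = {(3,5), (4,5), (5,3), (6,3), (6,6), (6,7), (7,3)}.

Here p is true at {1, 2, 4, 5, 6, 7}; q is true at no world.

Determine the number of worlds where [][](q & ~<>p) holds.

2

1: no successors, so [][](q & ~<>p) holds vacuously. ✓
2: no successors, so [][](q & ~<>p) holds vacuously. ✓
3: successors {5}; [](q & ~<>p) there: 5:F. ✗
4: successors {5}; [](q & ~<>p) there: 5:F. ✗
5: successors {3}; [](q & ~<>p) there: 3:F. ✗
6: successors {3, 6, 7}; [](q & ~<>p) there: 3:F, 6:F, 7:F. ✗
7: successors {3}; [](q & ~<>p) there: 3:F. ✗
Satisfying worlds: {1, 2}.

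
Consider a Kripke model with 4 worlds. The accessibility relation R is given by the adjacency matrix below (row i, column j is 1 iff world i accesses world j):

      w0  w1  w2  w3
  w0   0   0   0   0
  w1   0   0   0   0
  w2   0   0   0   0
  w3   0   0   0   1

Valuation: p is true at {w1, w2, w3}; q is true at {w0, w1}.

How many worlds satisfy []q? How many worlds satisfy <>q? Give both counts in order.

For []q:
w0: no successors, so []q holds vacuously. ✓
w1: no successors, so []q holds vacuously. ✓
w2: no successors, so []q holds vacuously. ✓
w3: successors {w3}; q there: w3:F. ✗
— 3 worlds.
For <>q:
w0: no successors, so <>q fails. ✗
w1: no successors, so <>q fails. ✗
w2: no successors, so <>q fails. ✗
w3: successors {w3}; q there: w3:F. ✗
— 0 worlds.

3 and 0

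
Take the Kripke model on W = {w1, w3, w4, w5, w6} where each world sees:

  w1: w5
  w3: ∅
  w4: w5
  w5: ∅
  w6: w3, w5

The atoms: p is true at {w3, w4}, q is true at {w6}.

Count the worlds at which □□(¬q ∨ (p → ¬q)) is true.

w1: successors {w5}; □(¬q ∨ (p → ¬q)) there: w5:T. ✓
w3: no successors, so □□(¬q ∨ (p → ¬q)) holds vacuously. ✓
w4: successors {w5}; □(¬q ∨ (p → ¬q)) there: w5:T. ✓
w5: no successors, so □□(¬q ∨ (p → ¬q)) holds vacuously. ✓
w6: successors {w3, w5}; □(¬q ∨ (p → ¬q)) there: w3:T, w5:T. ✓
Satisfying worlds: {w1, w3, w4, w5, w6}.

5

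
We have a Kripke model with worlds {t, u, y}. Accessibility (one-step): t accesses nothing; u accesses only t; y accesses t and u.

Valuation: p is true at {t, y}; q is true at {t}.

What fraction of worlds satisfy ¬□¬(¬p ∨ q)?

t: □¬(¬p ∨ q) is T. ✗
u: □¬(¬p ∨ q) is F. ✓
y: □¬(¬p ∨ q) is F. ✓
That's 2 of 3 worlds, so 2/3.

2/3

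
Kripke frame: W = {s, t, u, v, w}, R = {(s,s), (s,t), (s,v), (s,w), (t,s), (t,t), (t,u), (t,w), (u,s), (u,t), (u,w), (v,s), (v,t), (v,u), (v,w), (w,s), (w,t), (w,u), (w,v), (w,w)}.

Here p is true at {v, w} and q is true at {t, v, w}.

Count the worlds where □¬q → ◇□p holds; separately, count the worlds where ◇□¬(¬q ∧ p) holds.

5 and 5

For □¬q → ◇□p:
s: □¬q is F, ◇□p is F. ✓
t: □¬q is F, ◇□p is F. ✓
u: □¬q is F, ◇□p is F. ✓
v: □¬q is F, ◇□p is F. ✓
w: □¬q is F, ◇□p is F. ✓
— 5 worlds.
For ◇□¬(¬q ∧ p):
s: successors {s, t, v, w}; □¬(¬q ∧ p) there: s:T, t:T, v:T, w:T. ✓
t: successors {s, t, u, w}; □¬(¬q ∧ p) there: s:T, t:T, u:T, w:T. ✓
u: successors {s, t, w}; □¬(¬q ∧ p) there: s:T, t:T, w:T. ✓
v: successors {s, t, u, w}; □¬(¬q ∧ p) there: s:T, t:T, u:T, w:T. ✓
w: successors {s, t, u, v, w}; □¬(¬q ∧ p) there: s:T, t:T, u:T, v:T, w:T. ✓
— 5 worlds.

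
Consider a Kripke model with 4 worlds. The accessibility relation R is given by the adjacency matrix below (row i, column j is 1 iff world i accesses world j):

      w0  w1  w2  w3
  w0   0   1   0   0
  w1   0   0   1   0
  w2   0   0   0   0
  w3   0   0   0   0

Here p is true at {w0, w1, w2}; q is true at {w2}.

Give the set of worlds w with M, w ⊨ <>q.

w0: successors {w1}; q there: w1:F. ✗
w1: successors {w2}; q there: w2:T. ✓
w2: no successors, so <>q fails. ✗
w3: no successors, so <>q fails. ✗

{w1}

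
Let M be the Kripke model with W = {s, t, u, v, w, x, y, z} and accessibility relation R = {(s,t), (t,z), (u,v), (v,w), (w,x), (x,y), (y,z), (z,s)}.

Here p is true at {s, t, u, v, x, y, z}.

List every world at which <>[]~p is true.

{u}

s: successors {t}; []~p there: t:F. ✗
t: successors {z}; []~p there: z:F. ✗
u: successors {v}; []~p there: v:T. ✓
v: successors {w}; []~p there: w:F. ✗
w: successors {x}; []~p there: x:F. ✗
x: successors {y}; []~p there: y:F. ✗
y: successors {z}; []~p there: z:F. ✗
z: successors {s}; []~p there: s:F. ✗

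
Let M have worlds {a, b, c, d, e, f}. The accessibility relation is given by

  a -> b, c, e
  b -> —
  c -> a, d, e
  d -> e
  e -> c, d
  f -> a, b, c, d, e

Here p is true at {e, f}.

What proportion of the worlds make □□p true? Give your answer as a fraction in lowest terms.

a: successors {b, c, e}; □p there: b:T, c:F, e:F. ✗
b: no successors, so □□p holds vacuously. ✓
c: successors {a, d, e}; □p there: a:F, d:T, e:F. ✗
d: successors {e}; □p there: e:F. ✗
e: successors {c, d}; □p there: c:F, d:T. ✗
f: successors {a, b, c, d, e}; □p there: a:F, b:T, c:F, d:T, e:F. ✗
That's 1 of 6 worlds, so 1/6.

1/6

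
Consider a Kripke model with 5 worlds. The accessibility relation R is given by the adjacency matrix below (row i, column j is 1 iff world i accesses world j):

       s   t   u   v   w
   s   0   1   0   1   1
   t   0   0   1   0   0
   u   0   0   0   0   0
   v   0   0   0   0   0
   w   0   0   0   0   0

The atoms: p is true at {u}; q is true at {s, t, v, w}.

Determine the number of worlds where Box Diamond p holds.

3

s: successors {t, v, w}; Diamond p there: t:T, v:F, w:F. ✗
t: successors {u}; Diamond p there: u:F. ✗
u: no successors, so Box Diamond p holds vacuously. ✓
v: no successors, so Box Diamond p holds vacuously. ✓
w: no successors, so Box Diamond p holds vacuously. ✓
Satisfying worlds: {u, v, w}.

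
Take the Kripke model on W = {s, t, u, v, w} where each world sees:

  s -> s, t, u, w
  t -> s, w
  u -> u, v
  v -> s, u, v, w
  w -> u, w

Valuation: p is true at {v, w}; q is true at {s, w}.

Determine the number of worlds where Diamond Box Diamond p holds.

5

s: successors {s, t, u, w}; Box Diamond p there: s:T, t:T, u:T, w:T. ✓
t: successors {s, w}; Box Diamond p there: s:T, w:T. ✓
u: successors {u, v}; Box Diamond p there: u:T, v:T. ✓
v: successors {s, u, v, w}; Box Diamond p there: s:T, u:T, v:T, w:T. ✓
w: successors {u, w}; Box Diamond p there: u:T, w:T. ✓
Satisfying worlds: {s, t, u, v, w}.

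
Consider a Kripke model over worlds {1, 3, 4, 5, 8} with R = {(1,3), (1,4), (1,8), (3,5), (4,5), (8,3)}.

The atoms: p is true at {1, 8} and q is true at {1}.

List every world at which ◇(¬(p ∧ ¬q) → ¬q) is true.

{1, 3, 4, 8}

1: successors {3, 4, 8}; ¬(p ∧ ¬q) → ¬q there: 3:T, 4:T, 8:T. ✓
3: successors {5}; ¬(p ∧ ¬q) → ¬q there: 5:T. ✓
4: successors {5}; ¬(p ∧ ¬q) → ¬q there: 5:T. ✓
5: no successors, so ◇(¬(p ∧ ¬q) → ¬q) fails. ✗
8: successors {3}; ¬(p ∧ ¬q) → ¬q there: 3:T. ✓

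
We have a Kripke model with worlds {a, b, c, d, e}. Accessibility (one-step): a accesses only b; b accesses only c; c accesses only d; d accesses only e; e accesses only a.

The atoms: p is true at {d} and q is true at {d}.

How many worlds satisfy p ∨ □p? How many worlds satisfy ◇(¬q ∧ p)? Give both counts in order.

2 and 0

For p ∨ □p:
a: p is F, □p is F. ✗
b: p is F, □p is F. ✗
c: p is F, □p is T. ✓
d: p is T, □p is F. ✓
e: p is F, □p is F. ✗
— 2 worlds.
For ◇(¬q ∧ p):
a: successors {b}; ¬q ∧ p there: b:F. ✗
b: successors {c}; ¬q ∧ p there: c:F. ✗
c: successors {d}; ¬q ∧ p there: d:F. ✗
d: successors {e}; ¬q ∧ p there: e:F. ✗
e: successors {a}; ¬q ∧ p there: a:F. ✗
— 0 worlds.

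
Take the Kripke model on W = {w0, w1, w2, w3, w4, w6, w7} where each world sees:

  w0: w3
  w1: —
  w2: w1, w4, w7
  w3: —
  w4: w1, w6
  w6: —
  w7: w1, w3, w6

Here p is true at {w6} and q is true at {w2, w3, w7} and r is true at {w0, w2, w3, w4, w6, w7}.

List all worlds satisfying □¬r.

w0: successors {w3}; ¬r there: w3:F. ✗
w1: no successors, so □¬r holds vacuously. ✓
w2: successors {w1, w4, w7}; ¬r there: w1:T, w4:F, w7:F. ✗
w3: no successors, so □¬r holds vacuously. ✓
w4: successors {w1, w6}; ¬r there: w1:T, w6:F. ✗
w6: no successors, so □¬r holds vacuously. ✓
w7: successors {w1, w3, w6}; ¬r there: w1:T, w3:F, w6:F. ✗

{w1, w3, w6}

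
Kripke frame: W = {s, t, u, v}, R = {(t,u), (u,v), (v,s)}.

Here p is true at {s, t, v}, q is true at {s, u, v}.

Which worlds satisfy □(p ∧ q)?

s: no successors, so □(p ∧ q) holds vacuously. ✓
t: successors {u}; p ∧ q there: u:F. ✗
u: successors {v}; p ∧ q there: v:T. ✓
v: successors {s}; p ∧ q there: s:T. ✓

{s, u, v}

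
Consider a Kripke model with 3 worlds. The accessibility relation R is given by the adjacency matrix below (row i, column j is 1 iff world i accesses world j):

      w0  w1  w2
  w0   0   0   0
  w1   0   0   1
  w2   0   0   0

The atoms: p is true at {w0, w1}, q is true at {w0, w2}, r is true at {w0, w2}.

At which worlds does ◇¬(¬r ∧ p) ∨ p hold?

{w0, w1}

w0: ◇¬(¬r ∧ p) is F, p is T. ✓
w1: ◇¬(¬r ∧ p) is T, p is T. ✓
w2: ◇¬(¬r ∧ p) is F, p is F. ✗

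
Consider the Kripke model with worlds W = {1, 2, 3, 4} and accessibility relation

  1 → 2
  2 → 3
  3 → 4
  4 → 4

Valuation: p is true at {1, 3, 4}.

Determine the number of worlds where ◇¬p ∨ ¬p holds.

2

1: ◇¬p is T, ¬p is F. ✓
2: ◇¬p is F, ¬p is T. ✓
3: ◇¬p is F, ¬p is F. ✗
4: ◇¬p is F, ¬p is F. ✗
Satisfying worlds: {1, 2}.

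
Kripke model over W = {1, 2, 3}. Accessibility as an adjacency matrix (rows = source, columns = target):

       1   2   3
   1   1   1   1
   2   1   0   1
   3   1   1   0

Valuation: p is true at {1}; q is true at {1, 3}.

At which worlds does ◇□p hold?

∅

1: successors {1, 2, 3}; □p there: 1:F, 2:F, 3:F. ✗
2: successors {1, 3}; □p there: 1:F, 3:F. ✗
3: successors {1, 2}; □p there: 1:F, 2:F. ✗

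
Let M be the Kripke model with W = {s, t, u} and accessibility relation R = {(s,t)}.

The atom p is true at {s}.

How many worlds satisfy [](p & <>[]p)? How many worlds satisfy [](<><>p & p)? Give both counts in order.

2 and 2

For [](p & <>[]p):
s: successors {t}; p & <>[]p there: t:F. ✗
t: no successors, so [](p & <>[]p) holds vacuously. ✓
u: no successors, so [](p & <>[]p) holds vacuously. ✓
— 2 worlds.
For [](<><>p & p):
s: successors {t}; <><>p & p there: t:F. ✗
t: no successors, so [](<><>p & p) holds vacuously. ✓
u: no successors, so [](<><>p & p) holds vacuously. ✓
— 2 worlds.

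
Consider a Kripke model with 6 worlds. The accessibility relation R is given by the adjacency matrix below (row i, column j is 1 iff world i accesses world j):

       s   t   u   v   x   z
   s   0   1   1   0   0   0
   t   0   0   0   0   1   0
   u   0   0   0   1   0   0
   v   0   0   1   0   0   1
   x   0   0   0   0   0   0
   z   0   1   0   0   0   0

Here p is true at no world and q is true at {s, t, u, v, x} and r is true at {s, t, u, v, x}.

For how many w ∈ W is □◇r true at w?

5

s: successors {t, u}; ◇r there: t:T, u:T. ✓
t: successors {x}; ◇r there: x:F. ✗
u: successors {v}; ◇r there: v:T. ✓
v: successors {u, z}; ◇r there: u:T, z:T. ✓
x: no successors, so □◇r holds vacuously. ✓
z: successors {t}; ◇r there: t:T. ✓
Satisfying worlds: {s, u, v, x, z}.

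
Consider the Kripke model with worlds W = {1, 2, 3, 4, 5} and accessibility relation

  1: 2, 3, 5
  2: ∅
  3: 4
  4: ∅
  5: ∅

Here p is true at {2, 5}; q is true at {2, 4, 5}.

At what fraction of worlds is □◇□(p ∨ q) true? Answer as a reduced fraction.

1: successors {2, 3, 5}; ◇□(p ∨ q) there: 2:F, 3:T, 5:F. ✗
2: no successors, so □◇□(p ∨ q) holds vacuously. ✓
3: successors {4}; ◇□(p ∨ q) there: 4:F. ✗
4: no successors, so □◇□(p ∨ q) holds vacuously. ✓
5: no successors, so □◇□(p ∨ q) holds vacuously. ✓
That's 3 of 5 worlds, so 3/5.

3/5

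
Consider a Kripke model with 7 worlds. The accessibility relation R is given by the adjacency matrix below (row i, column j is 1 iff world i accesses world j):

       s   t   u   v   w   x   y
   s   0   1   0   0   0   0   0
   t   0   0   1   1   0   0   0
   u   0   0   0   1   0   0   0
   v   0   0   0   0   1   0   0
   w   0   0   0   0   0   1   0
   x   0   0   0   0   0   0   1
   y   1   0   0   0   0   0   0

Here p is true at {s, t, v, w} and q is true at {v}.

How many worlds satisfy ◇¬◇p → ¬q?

6

s: ◇¬◇p is F, ¬q is T. ✓
t: ◇¬◇p is F, ¬q is T. ✓
u: ◇¬◇p is F, ¬q is T. ✓
v: ◇¬◇p is T, ¬q is F. ✗
w: ◇¬◇p is T, ¬q is T. ✓
x: ◇¬◇p is F, ¬q is T. ✓
y: ◇¬◇p is F, ¬q is T. ✓
Satisfying worlds: {s, t, u, w, x, y}.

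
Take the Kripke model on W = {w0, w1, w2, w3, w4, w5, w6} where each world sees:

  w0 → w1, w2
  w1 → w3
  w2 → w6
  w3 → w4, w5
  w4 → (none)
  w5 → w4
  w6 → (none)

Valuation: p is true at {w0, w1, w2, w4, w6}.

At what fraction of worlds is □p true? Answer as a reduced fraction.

5/7

w0: successors {w1, w2}; p there: w1:T, w2:T. ✓
w1: successors {w3}; p there: w3:F. ✗
w2: successors {w6}; p there: w6:T. ✓
w3: successors {w4, w5}; p there: w4:T, w5:F. ✗
w4: no successors, so □p holds vacuously. ✓
w5: successors {w4}; p there: w4:T. ✓
w6: no successors, so □p holds vacuously. ✓
That's 5 of 7 worlds, so 5/7.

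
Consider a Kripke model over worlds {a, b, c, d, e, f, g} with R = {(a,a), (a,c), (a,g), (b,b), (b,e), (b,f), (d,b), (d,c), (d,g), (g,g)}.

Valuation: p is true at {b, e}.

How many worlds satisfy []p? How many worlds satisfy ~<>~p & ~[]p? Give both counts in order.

3 and 0

For []p:
a: successors {a, c, g}; p there: a:F, c:F, g:F. ✗
b: successors {b, e, f}; p there: b:T, e:T, f:F. ✗
c: no successors, so []p holds vacuously. ✓
d: successors {b, c, g}; p there: b:T, c:F, g:F. ✗
e: no successors, so []p holds vacuously. ✓
f: no successors, so []p holds vacuously. ✓
g: successors {g}; p there: g:F. ✗
— 3 worlds.
For ~<>~p & ~[]p:
a: ~<>~p is F, ~[]p is T. ✗
b: ~<>~p is F, ~[]p is T. ✗
c: ~<>~p is T, ~[]p is F. ✗
d: ~<>~p is F, ~[]p is T. ✗
e: ~<>~p is T, ~[]p is F. ✗
f: ~<>~p is T, ~[]p is F. ✗
g: ~<>~p is F, ~[]p is T. ✗
— 0 worlds.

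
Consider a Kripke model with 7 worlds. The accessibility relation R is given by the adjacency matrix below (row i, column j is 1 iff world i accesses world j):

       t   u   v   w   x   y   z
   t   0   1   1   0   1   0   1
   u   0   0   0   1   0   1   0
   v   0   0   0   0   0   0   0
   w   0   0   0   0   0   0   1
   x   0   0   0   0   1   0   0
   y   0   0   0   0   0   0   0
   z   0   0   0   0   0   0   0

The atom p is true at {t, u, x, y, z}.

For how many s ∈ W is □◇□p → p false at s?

t: □◇□p is F, p is T. ✓
u: □◇□p is F, p is T. ✓
v: □◇□p is T, p is F. ✗
w: □◇□p is F, p is F. ✓
x: □◇□p is T, p is T. ✓
y: □◇□p is T, p is T. ✓
z: □◇□p is T, p is T. ✓
Satisfying worlds: {t, u, w, x, y, z}.
So □◇□p → p fails at the other 1 world.

1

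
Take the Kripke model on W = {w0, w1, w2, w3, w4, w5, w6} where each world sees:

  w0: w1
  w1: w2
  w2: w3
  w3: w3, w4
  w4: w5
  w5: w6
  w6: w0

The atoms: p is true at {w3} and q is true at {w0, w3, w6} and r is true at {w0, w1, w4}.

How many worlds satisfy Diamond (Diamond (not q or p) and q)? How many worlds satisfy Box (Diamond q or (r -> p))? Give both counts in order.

For Diamond (Diamond (not q or p) and q):
w0: successors {w1}; Diamond (not q or p) and q there: w1:F. ✗
w1: successors {w2}; Diamond (not q or p) and q there: w2:F. ✗
w2: successors {w3}; Diamond (not q or p) and q there: w3:T. ✓
w3: successors {w3, w4}; Diamond (not q or p) and q there: w3:T, w4:F. ✓
w4: successors {w5}; Diamond (not q or p) and q there: w5:F. ✗
w5: successors {w6}; Diamond (not q or p) and q there: w6:F. ✗
w6: successors {w0}; Diamond (not q or p) and q there: w0:T. ✓
— 3 worlds.
For Box (Diamond q or (r -> p)):
w0: successors {w1}; Diamond q or (r -> p) there: w1:F. ✗
w1: successors {w2}; Diamond q or (r -> p) there: w2:T. ✓
w2: successors {w3}; Diamond q or (r -> p) there: w3:T. ✓
w3: successors {w3, w4}; Diamond q or (r -> p) there: w3:T, w4:F. ✗
w4: successors {w5}; Diamond q or (r -> p) there: w5:T. ✓
w5: successors {w6}; Diamond q or (r -> p) there: w6:T. ✓
w6: successors {w0}; Diamond q or (r -> p) there: w0:F. ✗
— 4 worlds.

3 and 4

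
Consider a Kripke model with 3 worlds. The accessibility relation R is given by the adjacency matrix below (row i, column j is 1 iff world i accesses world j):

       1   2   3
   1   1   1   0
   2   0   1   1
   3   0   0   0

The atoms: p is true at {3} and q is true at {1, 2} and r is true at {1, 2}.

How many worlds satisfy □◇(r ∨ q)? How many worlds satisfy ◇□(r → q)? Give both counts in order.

For □◇(r ∨ q):
1: successors {1, 2}; ◇(r ∨ q) there: 1:T, 2:T. ✓
2: successors {2, 3}; ◇(r ∨ q) there: 2:T, 3:F. ✗
3: no successors, so □◇(r ∨ q) holds vacuously. ✓
— 2 worlds.
For ◇□(r → q):
1: successors {1, 2}; □(r → q) there: 1:T, 2:T. ✓
2: successors {2, 3}; □(r → q) there: 2:T, 3:T. ✓
3: no successors, so ◇□(r → q) fails. ✗
— 2 worlds.

2 and 2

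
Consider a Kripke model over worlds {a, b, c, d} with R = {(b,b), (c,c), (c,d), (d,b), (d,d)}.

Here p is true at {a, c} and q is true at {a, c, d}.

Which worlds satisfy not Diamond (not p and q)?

{a, b}

a: Diamond (not p and q) is F. ✓
b: Diamond (not p and q) is F. ✓
c: Diamond (not p and q) is T. ✗
d: Diamond (not p and q) is T. ✗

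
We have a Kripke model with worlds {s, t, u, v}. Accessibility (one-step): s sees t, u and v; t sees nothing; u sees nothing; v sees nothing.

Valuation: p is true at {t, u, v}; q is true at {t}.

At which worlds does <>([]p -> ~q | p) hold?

s: successors {t, u, v}; []p -> ~q | p there: t:T, u:T, v:T. ✓
t: no successors, so <>([]p -> ~q | p) fails. ✗
u: no successors, so <>([]p -> ~q | p) fails. ✗
v: no successors, so <>([]p -> ~q | p) fails. ✗

{s}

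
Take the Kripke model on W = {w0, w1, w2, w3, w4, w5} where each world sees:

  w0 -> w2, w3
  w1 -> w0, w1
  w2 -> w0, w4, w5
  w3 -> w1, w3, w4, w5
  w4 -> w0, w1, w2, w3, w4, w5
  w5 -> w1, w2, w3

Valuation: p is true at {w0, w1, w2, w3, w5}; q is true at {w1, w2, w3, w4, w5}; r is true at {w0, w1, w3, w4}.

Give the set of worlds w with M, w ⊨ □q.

w0: successors {w2, w3}; q there: w2:T, w3:T. ✓
w1: successors {w0, w1}; q there: w0:F, w1:T. ✗
w2: successors {w0, w4, w5}; q there: w0:F, w4:T, w5:T. ✗
w3: successors {w1, w3, w4, w5}; q there: w1:T, w3:T, w4:T, w5:T. ✓
w4: successors {w0, w1, w2, w3, w4, w5}; q there: w0:F, w1:T, w2:T, w3:T, w4:T, w5:T. ✗
w5: successors {w1, w2, w3}; q there: w1:T, w2:T, w3:T. ✓

{w0, w3, w5}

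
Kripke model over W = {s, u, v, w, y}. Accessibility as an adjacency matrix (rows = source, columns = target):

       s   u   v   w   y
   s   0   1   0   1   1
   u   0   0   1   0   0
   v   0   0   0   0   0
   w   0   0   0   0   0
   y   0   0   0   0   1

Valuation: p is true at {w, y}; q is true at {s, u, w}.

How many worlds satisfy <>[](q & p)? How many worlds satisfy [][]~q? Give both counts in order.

2 and 5

For <>[](q & p):
s: successors {u, w, y}; [](q & p) there: u:F, w:T, y:F. ✓
u: successors {v}; [](q & p) there: v:T. ✓
v: no successors, so <>[](q & p) fails. ✗
w: no successors, so <>[](q & p) fails. ✗
y: successors {y}; [](q & p) there: y:F. ✗
— 2 worlds.
For [][]~q:
s: successors {u, w, y}; []~q there: u:T, w:T, y:T. ✓
u: successors {v}; []~q there: v:T. ✓
v: no successors, so [][]~q holds vacuously. ✓
w: no successors, so [][]~q holds vacuously. ✓
y: successors {y}; []~q there: y:T. ✓
— 5 worlds.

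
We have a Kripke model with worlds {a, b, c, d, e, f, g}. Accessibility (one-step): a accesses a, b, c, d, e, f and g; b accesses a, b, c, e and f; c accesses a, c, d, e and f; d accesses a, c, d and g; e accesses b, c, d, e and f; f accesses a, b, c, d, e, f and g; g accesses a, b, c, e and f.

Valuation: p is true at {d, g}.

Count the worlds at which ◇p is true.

a: successors {a, b, c, d, e, f, g}; p there: a:F, b:F, c:F, d:T, e:F, f:F, g:T. ✓
b: successors {a, b, c, e, f}; p there: a:F, b:F, c:F, e:F, f:F. ✗
c: successors {a, c, d, e, f}; p there: a:F, c:F, d:T, e:F, f:F. ✓
d: successors {a, c, d, g}; p there: a:F, c:F, d:T, g:T. ✓
e: successors {b, c, d, e, f}; p there: b:F, c:F, d:T, e:F, f:F. ✓
f: successors {a, b, c, d, e, f, g}; p there: a:F, b:F, c:F, d:T, e:F, f:F, g:T. ✓
g: successors {a, b, c, e, f}; p there: a:F, b:F, c:F, e:F, f:F. ✗
Satisfying worlds: {a, c, d, e, f}.

5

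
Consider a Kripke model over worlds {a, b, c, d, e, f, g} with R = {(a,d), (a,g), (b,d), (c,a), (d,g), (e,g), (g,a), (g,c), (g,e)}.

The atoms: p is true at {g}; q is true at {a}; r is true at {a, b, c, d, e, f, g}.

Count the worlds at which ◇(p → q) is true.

a: successors {d, g}; p → q there: d:T, g:F. ✓
b: successors {d}; p → q there: d:T. ✓
c: successors {a}; p → q there: a:T. ✓
d: successors {g}; p → q there: g:F. ✗
e: successors {g}; p → q there: g:F. ✗
f: no successors, so ◇(p → q) fails. ✗
g: successors {a, c, e}; p → q there: a:T, c:T, e:T. ✓
Satisfying worlds: {a, b, c, g}.

4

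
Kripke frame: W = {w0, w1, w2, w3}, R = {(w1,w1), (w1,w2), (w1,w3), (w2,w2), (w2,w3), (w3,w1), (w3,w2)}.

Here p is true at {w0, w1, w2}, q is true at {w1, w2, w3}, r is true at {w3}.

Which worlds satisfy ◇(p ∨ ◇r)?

w0: no successors, so ◇(p ∨ ◇r) fails. ✗
w1: successors {w1, w2, w3}; p ∨ ◇r there: w1:T, w2:T, w3:F. ✓
w2: successors {w2, w3}; p ∨ ◇r there: w2:T, w3:F. ✓
w3: successors {w1, w2}; p ∨ ◇r there: w1:T, w2:T. ✓

{w1, w2, w3}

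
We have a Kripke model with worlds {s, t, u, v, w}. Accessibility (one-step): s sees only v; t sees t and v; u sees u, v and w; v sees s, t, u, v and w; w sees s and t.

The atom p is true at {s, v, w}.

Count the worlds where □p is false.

s: successors {v}; p there: v:T. ✓
t: successors {t, v}; p there: t:F, v:T. ✗
u: successors {u, v, w}; p there: u:F, v:T, w:T. ✗
v: successors {s, t, u, v, w}; p there: s:T, t:F, u:F, v:T, w:T. ✗
w: successors {s, t}; p there: s:T, t:F. ✗
Satisfying worlds: {s}.
So □p fails at the other 4 worlds.

4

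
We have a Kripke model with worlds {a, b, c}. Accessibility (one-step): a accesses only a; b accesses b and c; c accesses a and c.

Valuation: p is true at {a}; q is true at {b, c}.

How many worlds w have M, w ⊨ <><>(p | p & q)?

3

a: successors {a}; <>(p | p & q) there: a:T. ✓
b: successors {b, c}; <>(p | p & q) there: b:F, c:T. ✓
c: successors {a, c}; <>(p | p & q) there: a:T, c:T. ✓
Satisfying worlds: {a, b, c}.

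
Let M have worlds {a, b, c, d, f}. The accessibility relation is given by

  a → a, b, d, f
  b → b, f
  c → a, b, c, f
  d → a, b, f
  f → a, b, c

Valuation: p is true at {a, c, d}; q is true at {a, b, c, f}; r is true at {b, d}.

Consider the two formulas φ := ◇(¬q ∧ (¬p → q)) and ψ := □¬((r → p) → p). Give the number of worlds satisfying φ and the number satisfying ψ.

1 and 0

For ◇(¬q ∧ (¬p → q)):
a: successors {a, b, d, f}; ¬q ∧ (¬p → q) there: a:F, b:F, d:T, f:F. ✓
b: successors {b, f}; ¬q ∧ (¬p → q) there: b:F, f:F. ✗
c: successors {a, b, c, f}; ¬q ∧ (¬p → q) there: a:F, b:F, c:F, f:F. ✗
d: successors {a, b, f}; ¬q ∧ (¬p → q) there: a:F, b:F, f:F. ✗
f: successors {a, b, c}; ¬q ∧ (¬p → q) there: a:F, b:F, c:F. ✗
— 1 world.
For □¬((r → p) → p):
a: successors {a, b, d, f}; ¬((r → p) → p) there: a:F, b:F, d:F, f:T. ✗
b: successors {b, f}; ¬((r → p) → p) there: b:F, f:T. ✗
c: successors {a, b, c, f}; ¬((r → p) → p) there: a:F, b:F, c:F, f:T. ✗
d: successors {a, b, f}; ¬((r → p) → p) there: a:F, b:F, f:T. ✗
f: successors {a, b, c}; ¬((r → p) → p) there: a:F, b:F, c:F. ✗
— 0 worlds.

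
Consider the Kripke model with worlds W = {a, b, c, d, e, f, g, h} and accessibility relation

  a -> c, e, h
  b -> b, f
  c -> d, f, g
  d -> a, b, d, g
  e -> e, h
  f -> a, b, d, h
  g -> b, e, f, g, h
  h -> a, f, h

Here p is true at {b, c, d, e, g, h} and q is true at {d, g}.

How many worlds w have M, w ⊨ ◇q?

a: successors {c, e, h}; q there: c:F, e:F, h:F. ✗
b: successors {b, f}; q there: b:F, f:F. ✗
c: successors {d, f, g}; q there: d:T, f:F, g:T. ✓
d: successors {a, b, d, g}; q there: a:F, b:F, d:T, g:T. ✓
e: successors {e, h}; q there: e:F, h:F. ✗
f: successors {a, b, d, h}; q there: a:F, b:F, d:T, h:F. ✓
g: successors {b, e, f, g, h}; q there: b:F, e:F, f:F, g:T, h:F. ✓
h: successors {a, f, h}; q there: a:F, f:F, h:F. ✗
Satisfying worlds: {c, d, f, g}.

4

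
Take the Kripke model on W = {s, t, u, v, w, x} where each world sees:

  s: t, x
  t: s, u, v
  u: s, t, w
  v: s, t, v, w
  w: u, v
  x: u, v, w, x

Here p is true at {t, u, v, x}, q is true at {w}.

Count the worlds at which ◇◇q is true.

s: successors {t, x}; ◇q there: t:F, x:T. ✓
t: successors {s, u, v}; ◇q there: s:F, u:T, v:T. ✓
u: successors {s, t, w}; ◇q there: s:F, t:F, w:F. ✗
v: successors {s, t, v, w}; ◇q there: s:F, t:F, v:T, w:F. ✓
w: successors {u, v}; ◇q there: u:T, v:T. ✓
x: successors {u, v, w, x}; ◇q there: u:T, v:T, w:F, x:T. ✓
Satisfying worlds: {s, t, v, w, x}.

5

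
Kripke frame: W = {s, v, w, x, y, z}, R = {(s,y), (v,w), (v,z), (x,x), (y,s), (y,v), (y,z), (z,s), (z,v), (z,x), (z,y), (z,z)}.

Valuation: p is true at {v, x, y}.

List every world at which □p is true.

{s, w, x}

s: successors {y}; p there: y:T. ✓
v: successors {w, z}; p there: w:F, z:F. ✗
w: no successors, so □p holds vacuously. ✓
x: successors {x}; p there: x:T. ✓
y: successors {s, v, z}; p there: s:F, v:T, z:F. ✗
z: successors {s, v, x, y, z}; p there: s:F, v:T, x:T, y:T, z:F. ✗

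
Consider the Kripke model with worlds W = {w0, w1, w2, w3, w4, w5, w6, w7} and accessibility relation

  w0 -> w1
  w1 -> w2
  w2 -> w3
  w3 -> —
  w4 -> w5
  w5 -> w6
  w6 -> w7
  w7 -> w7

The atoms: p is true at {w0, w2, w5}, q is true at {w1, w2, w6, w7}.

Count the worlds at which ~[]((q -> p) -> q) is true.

2

w0: []((q -> p) -> q) is T. ✗
w1: []((q -> p) -> q) is T. ✗
w2: []((q -> p) -> q) is F. ✓
w3: []((q -> p) -> q) is T. ✗
w4: []((q -> p) -> q) is F. ✓
w5: []((q -> p) -> q) is T. ✗
w6: []((q -> p) -> q) is T. ✗
w7: []((q -> p) -> q) is T. ✗
Satisfying worlds: {w2, w4}.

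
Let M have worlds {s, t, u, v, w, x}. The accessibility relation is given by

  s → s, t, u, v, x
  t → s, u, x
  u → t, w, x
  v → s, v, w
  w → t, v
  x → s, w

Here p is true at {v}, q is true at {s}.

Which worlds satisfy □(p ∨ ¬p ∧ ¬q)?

s: successors {s, t, u, v, x}; p ∨ ¬p ∧ ¬q there: s:F, t:T, u:T, v:T, x:T. ✗
t: successors {s, u, x}; p ∨ ¬p ∧ ¬q there: s:F, u:T, x:T. ✗
u: successors {t, w, x}; p ∨ ¬p ∧ ¬q there: t:T, w:T, x:T. ✓
v: successors {s, v, w}; p ∨ ¬p ∧ ¬q there: s:F, v:T, w:T. ✗
w: successors {t, v}; p ∨ ¬p ∧ ¬q there: t:T, v:T. ✓
x: successors {s, w}; p ∨ ¬p ∧ ¬q there: s:F, w:T. ✗

{u, w}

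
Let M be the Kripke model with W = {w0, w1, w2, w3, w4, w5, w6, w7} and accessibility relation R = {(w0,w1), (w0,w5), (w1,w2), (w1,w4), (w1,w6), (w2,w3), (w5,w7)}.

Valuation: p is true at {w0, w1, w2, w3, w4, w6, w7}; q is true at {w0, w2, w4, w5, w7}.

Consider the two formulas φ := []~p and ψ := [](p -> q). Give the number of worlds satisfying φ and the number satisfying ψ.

4 and 5

For []~p:
w0: successors {w1, w5}; ~p there: w1:F, w5:T. ✗
w1: successors {w2, w4, w6}; ~p there: w2:F, w4:F, w6:F. ✗
w2: successors {w3}; ~p there: w3:F. ✗
w3: no successors, so []~p holds vacuously. ✓
w4: no successors, so []~p holds vacuously. ✓
w5: successors {w7}; ~p there: w7:F. ✗
w6: no successors, so []~p holds vacuously. ✓
w7: no successors, so []~p holds vacuously. ✓
— 4 worlds.
For [](p -> q):
w0: successors {w1, w5}; p -> q there: w1:F, w5:T. ✗
w1: successors {w2, w4, w6}; p -> q there: w2:T, w4:T, w6:F. ✗
w2: successors {w3}; p -> q there: w3:F. ✗
w3: no successors, so [](p -> q) holds vacuously. ✓
w4: no successors, so [](p -> q) holds vacuously. ✓
w5: successors {w7}; p -> q there: w7:T. ✓
w6: no successors, so [](p -> q) holds vacuously. ✓
w7: no successors, so [](p -> q) holds vacuously. ✓
— 5 worlds.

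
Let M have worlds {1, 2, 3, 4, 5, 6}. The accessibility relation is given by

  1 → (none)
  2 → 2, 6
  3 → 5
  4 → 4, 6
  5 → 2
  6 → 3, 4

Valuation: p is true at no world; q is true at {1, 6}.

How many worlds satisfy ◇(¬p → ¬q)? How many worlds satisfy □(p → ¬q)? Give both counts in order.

For ◇(¬p → ¬q):
1: no successors, so ◇(¬p → ¬q) fails. ✗
2: successors {2, 6}; ¬p → ¬q there: 2:T, 6:F. ✓
3: successors {5}; ¬p → ¬q there: 5:T. ✓
4: successors {4, 6}; ¬p → ¬q there: 4:T, 6:F. ✓
5: successors {2}; ¬p → ¬q there: 2:T. ✓
6: successors {3, 4}; ¬p → ¬q there: 3:T, 4:T. ✓
— 5 worlds.
For □(p → ¬q):
1: no successors, so □(p → ¬q) holds vacuously. ✓
2: successors {2, 6}; p → ¬q there: 2:T, 6:T. ✓
3: successors {5}; p → ¬q there: 5:T. ✓
4: successors {4, 6}; p → ¬q there: 4:T, 6:T. ✓
5: successors {2}; p → ¬q there: 2:T. ✓
6: successors {3, 4}; p → ¬q there: 3:T, 4:T. ✓
— 6 worlds.

5 and 6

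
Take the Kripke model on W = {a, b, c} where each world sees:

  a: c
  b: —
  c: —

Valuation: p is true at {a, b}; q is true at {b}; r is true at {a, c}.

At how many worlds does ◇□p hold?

a: successors {c}; □p there: c:T. ✓
b: no successors, so ◇□p fails. ✗
c: no successors, so ◇□p fails. ✗
Satisfying worlds: {a}.

1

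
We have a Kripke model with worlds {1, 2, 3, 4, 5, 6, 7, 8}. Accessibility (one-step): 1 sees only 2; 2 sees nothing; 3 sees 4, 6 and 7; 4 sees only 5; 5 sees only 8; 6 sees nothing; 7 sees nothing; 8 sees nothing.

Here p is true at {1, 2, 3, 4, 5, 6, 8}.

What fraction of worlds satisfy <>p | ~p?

5/8

1: <>p is T, ~p is F. ✓
2: <>p is F, ~p is F. ✗
3: <>p is T, ~p is F. ✓
4: <>p is T, ~p is F. ✓
5: <>p is T, ~p is F. ✓
6: <>p is F, ~p is F. ✗
7: <>p is F, ~p is T. ✓
8: <>p is F, ~p is F. ✗
That's 5 of 8 worlds, so 5/8.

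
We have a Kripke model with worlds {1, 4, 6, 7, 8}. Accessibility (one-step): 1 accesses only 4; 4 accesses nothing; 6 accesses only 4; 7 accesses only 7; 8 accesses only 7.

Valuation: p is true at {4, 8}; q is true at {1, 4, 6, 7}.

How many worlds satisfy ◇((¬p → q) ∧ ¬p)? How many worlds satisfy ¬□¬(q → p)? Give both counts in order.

For ◇((¬p → q) ∧ ¬p):
1: successors {4}; (¬p → q) ∧ ¬p there: 4:F. ✗
4: no successors, so ◇((¬p → q) ∧ ¬p) fails. ✗
6: successors {4}; (¬p → q) ∧ ¬p there: 4:F. ✗
7: successors {7}; (¬p → q) ∧ ¬p there: 7:T. ✓
8: successors {7}; (¬p → q) ∧ ¬p there: 7:T. ✓
— 2 worlds.
For ¬□¬(q → p):
1: □¬(q → p) is F. ✓
4: □¬(q → p) is T. ✗
6: □¬(q → p) is F. ✓
7: □¬(q → p) is T. ✗
8: □¬(q → p) is T. ✗
— 2 worlds.

2 and 2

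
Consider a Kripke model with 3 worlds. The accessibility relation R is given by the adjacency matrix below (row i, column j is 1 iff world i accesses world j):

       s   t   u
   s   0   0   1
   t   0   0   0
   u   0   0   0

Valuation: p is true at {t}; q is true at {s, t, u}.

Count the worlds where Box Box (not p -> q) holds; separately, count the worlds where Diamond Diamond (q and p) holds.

For Box Box (not p -> q):
s: successors {u}; Box (not p -> q) there: u:T. ✓
t: no successors, so Box Box (not p -> q) holds vacuously. ✓
u: no successors, so Box Box (not p -> q) holds vacuously. ✓
— 3 worlds.
For Diamond Diamond (q and p):
s: successors {u}; Diamond (q and p) there: u:F. ✗
t: no successors, so Diamond Diamond (q and p) fails. ✗
u: no successors, so Diamond Diamond (q and p) fails. ✗
— 0 worlds.

3 and 0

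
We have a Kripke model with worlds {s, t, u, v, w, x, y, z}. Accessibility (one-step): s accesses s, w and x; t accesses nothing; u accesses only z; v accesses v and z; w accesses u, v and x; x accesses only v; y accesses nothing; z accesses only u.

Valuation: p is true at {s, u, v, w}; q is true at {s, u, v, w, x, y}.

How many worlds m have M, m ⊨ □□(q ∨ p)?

4

s: successors {s, w, x}; □(q ∨ p) there: s:T, w:T, x:T. ✓
t: no successors, so □□(q ∨ p) holds vacuously. ✓
u: successors {z}; □(q ∨ p) there: z:T. ✓
v: successors {v, z}; □(q ∨ p) there: v:F, z:T. ✗
w: successors {u, v, x}; □(q ∨ p) there: u:F, v:F, x:T. ✗
x: successors {v}; □(q ∨ p) there: v:F. ✗
y: no successors, so □□(q ∨ p) holds vacuously. ✓
z: successors {u}; □(q ∨ p) there: u:F. ✗
Satisfying worlds: {s, t, u, y}.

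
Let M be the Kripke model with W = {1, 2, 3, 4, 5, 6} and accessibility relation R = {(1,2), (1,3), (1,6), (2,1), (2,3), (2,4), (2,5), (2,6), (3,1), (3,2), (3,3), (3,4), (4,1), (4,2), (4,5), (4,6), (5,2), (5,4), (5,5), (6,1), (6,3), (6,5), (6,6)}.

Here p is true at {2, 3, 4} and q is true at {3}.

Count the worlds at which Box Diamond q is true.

1: successors {2, 3, 6}; Diamond q there: 2:T, 3:T, 6:T. ✓
2: successors {1, 3, 4, 5, 6}; Diamond q there: 1:T, 3:T, 4:F, 5:F, 6:T. ✗
3: successors {1, 2, 3, 4}; Diamond q there: 1:T, 2:T, 3:T, 4:F. ✗
4: successors {1, 2, 5, 6}; Diamond q there: 1:T, 2:T, 5:F, 6:T. ✗
5: successors {2, 4, 5}; Diamond q there: 2:T, 4:F, 5:F. ✗
6: successors {1, 3, 5, 6}; Diamond q there: 1:T, 3:T, 5:F, 6:T. ✗
Satisfying worlds: {1}.

1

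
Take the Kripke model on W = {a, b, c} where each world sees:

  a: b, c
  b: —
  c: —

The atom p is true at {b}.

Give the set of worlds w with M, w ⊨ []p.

a: successors {b, c}; p there: b:T, c:F. ✗
b: no successors, so []p holds vacuously. ✓
c: no successors, so []p holds vacuously. ✓

{b, c}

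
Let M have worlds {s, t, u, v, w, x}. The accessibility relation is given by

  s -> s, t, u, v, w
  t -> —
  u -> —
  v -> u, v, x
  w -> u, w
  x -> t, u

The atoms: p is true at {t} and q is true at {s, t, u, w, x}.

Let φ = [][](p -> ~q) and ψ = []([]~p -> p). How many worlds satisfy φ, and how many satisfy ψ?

4 and 2

For [][](p -> ~q):
s: successors {s, t, u, v, w}; [](p -> ~q) there: s:F, t:T, u:T, v:T, w:T. ✗
t: no successors, so [][](p -> ~q) holds vacuously. ✓
u: no successors, so [][](p -> ~q) holds vacuously. ✓
v: successors {u, v, x}; [](p -> ~q) there: u:T, v:T, x:F. ✗
w: successors {u, w}; [](p -> ~q) there: u:T, w:T. ✓
x: successors {t, u}; [](p -> ~q) there: t:T, u:T. ✓
— 4 worlds.
For []([]~p -> p):
s: successors {s, t, u, v, w}; []~p -> p there: s:T, t:T, u:F, v:F, w:F. ✗
t: no successors, so []([]~p -> p) holds vacuously. ✓
u: no successors, so []([]~p -> p) holds vacuously. ✓
v: successors {u, v, x}; []~p -> p there: u:F, v:F, x:T. ✗
w: successors {u, w}; []~p -> p there: u:F, w:F. ✗
x: successors {t, u}; []~p -> p there: t:T, u:F. ✗
— 2 worlds.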